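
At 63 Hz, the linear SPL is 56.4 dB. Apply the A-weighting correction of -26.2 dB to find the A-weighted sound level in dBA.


A-weighting table: 63 Hz -> -26.2 dB correction
SPL_A = SPL + correction = 56.4 + (-26.2) = 30.2 dBA


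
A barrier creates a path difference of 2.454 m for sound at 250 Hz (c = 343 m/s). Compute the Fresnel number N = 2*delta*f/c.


N = 2*delta*f/c = 2*delta/lambda, where lambda = c/f
lambda = 343 / 250 = 1.372 m
N = 2 * 2.454 / 1.372 = 3.5773


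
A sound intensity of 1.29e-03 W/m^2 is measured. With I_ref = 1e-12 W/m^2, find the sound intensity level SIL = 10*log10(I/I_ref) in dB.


I / I_ref = 1.29e-03 / 1e-12 = 1.29e+09
SIL = 10 * log10(1.29e+09) = 91.106 dB


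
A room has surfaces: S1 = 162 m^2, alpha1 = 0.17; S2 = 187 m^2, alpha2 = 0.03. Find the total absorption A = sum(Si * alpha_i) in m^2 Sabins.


162 * 0.17 = 27.54
187 * 0.03 = 5.61
A_total = 27.54 + 5.61 = 33.15 m^2


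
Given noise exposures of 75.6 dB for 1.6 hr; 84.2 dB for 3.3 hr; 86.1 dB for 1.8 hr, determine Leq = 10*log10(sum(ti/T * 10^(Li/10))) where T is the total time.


T_total = 1.6 + 3.3 + 1.8 = 6.7 hr
(1.6/6.7) * 10^(75.6/10) = 8.67052e+06
(3.3/6.7) * 10^(84.2/10) = 1.29551e+08
(1.8/6.7) * 10^(86.1/10) = 1.09445e+08
Sum = 8.67052e+06 + 1.29551e+08 + 1.09445e+08 = 2.47667e+08
Leq = 10*log10(2.47667e+08) = 83.939 dB


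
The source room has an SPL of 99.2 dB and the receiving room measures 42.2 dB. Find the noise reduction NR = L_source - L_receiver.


NR = L_source - L_receiver (difference between source and receiving room levels)
NR = 99.2 - 42.2 = 57 dB


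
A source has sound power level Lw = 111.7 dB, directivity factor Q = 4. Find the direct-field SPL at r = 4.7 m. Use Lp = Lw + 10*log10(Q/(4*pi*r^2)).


4*pi*r^2 = 4*pi*4.7^2 = 277.591 m^2
Q / (4*pi*r^2) = 4 / 277.591 = 0.0144097
Lp = 111.7 + 10*log10(0.0144097) = 93.287 dB


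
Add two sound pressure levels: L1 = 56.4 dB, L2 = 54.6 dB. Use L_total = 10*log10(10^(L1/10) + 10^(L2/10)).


10^(56.4/10) = 436516
10^(54.6/10) = 288403
Sum = 436516 + 288403 = 724919
L_total = 10*log10(724919) = 58.603 dB


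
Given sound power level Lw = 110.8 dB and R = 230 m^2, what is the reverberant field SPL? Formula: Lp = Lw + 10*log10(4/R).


4/R = 4/230 = 0.0173913
Lp = 110.8 + 10*log10(0.0173913) = 93.203 dB


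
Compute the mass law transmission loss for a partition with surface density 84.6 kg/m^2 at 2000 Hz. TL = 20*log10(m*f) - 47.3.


m * f = 84.6 * 2000 = 169200
20*log10(169200) = 104.568 dB
TL = 104.568 - 47.3 = 57.268 dB


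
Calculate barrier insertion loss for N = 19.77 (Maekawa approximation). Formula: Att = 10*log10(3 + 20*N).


3 + 20*N = 3 + 20*19.77 = 398.4
Att = 10*log10(398.4) = 26.003 dB


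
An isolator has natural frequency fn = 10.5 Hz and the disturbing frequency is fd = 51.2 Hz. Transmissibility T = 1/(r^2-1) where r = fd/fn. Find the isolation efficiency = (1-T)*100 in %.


r = 51.2 / 10.5 = 4.87619
r^2 - 1 = 4.87619^2 - 1 = 22.7772
T = 1/22.7772 = 0.0439036
Efficiency = (1 - 0.0439036)*100 = 95.61 %


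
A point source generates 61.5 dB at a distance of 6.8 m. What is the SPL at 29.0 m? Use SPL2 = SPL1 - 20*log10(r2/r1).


r2/r1 = 29.0/6.8 = 4.26471
Correction = 20*log10(4.26471) = 12.5978 dB
SPL2 = 61.5 - 12.5978 = 48.902 dB


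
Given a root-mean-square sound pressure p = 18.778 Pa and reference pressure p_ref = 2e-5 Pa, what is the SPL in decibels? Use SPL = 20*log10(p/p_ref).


p / p_ref = 18.778 / 2e-5 = 938900
SPL = 20 * log10(938900) = 119.45 dB


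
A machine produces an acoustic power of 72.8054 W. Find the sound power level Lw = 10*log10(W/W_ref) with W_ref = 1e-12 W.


W / W_ref = 72.8054 / 1e-12 = 7.28054e+13
Lw = 10 * log10(7.28054e+13) = 138.62 dB


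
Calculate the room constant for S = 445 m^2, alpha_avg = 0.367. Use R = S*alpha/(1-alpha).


R = 445 * 0.367 / (1 - 0.367) = 258 m^2


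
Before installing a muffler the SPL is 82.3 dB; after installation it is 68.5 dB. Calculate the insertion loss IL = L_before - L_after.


Insertion loss = SPL without muffler - SPL with muffler
IL = 82.3 - 68.5 = 13.8 dB


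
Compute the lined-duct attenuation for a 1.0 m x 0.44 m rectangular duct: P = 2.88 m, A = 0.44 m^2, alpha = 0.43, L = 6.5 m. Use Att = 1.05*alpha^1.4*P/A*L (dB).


alpha^1.4 = 0.43^1.4 = 0.3068
Attenuation rate = 1.05 * alpha^1.4 * P / A
= 1.05 * 0.3068 * 2.88 / 0.44 = 2.10855 dB/m
Total Att = 2.10855 * 6.5 = 13.706 dB


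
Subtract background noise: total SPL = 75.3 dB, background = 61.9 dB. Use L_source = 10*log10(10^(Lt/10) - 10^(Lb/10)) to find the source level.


10^(75.3/10) = 3.38844e+07
10^(61.9/10) = 1.54882e+06
Difference = 3.38844e+07 - 1.54882e+06 = 3.23356e+07
L_source = 10*log10(3.23356e+07) = 75.097 dB


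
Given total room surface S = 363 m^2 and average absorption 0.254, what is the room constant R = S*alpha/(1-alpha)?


R = 363 * 0.254 / (1 - 0.254) = 123.6 m^2


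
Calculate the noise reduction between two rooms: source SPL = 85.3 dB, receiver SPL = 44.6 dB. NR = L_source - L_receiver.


NR = L_source - L_receiver (difference between source and receiving room levels)
NR = 85.3 - 44.6 = 40.7 dB


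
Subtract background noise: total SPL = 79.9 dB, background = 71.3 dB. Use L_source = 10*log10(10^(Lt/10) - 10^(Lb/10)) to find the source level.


10^(79.9/10) = 9.77237e+07
10^(71.3/10) = 1.34896e+07
Difference = 9.77237e+07 - 1.34896e+07 = 8.42341e+07
L_source = 10*log10(8.42341e+07) = 79.255 dB


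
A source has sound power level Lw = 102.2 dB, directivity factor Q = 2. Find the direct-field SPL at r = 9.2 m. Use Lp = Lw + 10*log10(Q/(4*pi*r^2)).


4*pi*r^2 = 4*pi*9.2^2 = 1063.62 m^2
Q / (4*pi*r^2) = 2 / 1063.62 = 0.00188037
Lp = 102.2 + 10*log10(0.00188037) = 74.942 dB


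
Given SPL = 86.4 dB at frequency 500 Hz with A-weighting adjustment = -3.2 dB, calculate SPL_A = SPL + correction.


A-weighting table: 500 Hz -> -3.2 dB correction
SPL_A = SPL + correction = 86.4 + (-3.2) = 83.2 dBA


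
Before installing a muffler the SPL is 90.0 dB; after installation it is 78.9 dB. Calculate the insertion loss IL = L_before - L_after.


Insertion loss = SPL without muffler - SPL with muffler
IL = 90.0 - 78.9 = 11.1 dB


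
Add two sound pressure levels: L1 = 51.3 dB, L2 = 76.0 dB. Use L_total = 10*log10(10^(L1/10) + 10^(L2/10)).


10^(51.3/10) = 134896
10^(76.0/10) = 3.98107e+07
Sum = 134896 + 3.98107e+07 = 3.99456e+07
L_total = 10*log10(3.99456e+07) = 76.015 dB


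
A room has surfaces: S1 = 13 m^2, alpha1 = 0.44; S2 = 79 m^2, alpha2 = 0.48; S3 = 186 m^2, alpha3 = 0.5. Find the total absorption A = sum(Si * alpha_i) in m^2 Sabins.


13 * 0.44 = 5.72
79 * 0.48 = 37.92
186 * 0.5 = 93
A_total = 5.72 + 37.92 + 93 = 136.64 m^2


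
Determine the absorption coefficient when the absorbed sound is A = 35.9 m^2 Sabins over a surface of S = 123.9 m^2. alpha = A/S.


Absorption coefficient = absorbed power / incident power
alpha = A / S = 35.9 / 123.9 = 0.28975


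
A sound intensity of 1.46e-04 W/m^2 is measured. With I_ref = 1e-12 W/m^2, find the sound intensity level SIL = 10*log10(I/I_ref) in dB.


I / I_ref = 1.46e-04 / 1e-12 = 1.46e+08
SIL = 10 * log10(1.46e+08) = 81.644 dB


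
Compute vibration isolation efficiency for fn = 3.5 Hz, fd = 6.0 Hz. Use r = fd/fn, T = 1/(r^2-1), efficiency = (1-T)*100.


r = 6.0 / 3.5 = 1.71429
r^2 - 1 = 1.71429^2 - 1 = 1.93879
T = 1/1.93879 = 0.515786
Efficiency = (1 - 0.515786)*100 = 48.421 %


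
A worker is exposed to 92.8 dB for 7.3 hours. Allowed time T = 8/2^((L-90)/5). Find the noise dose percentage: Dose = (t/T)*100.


T_allowed = 8 / 2^((92.8 - 90)/5) = 5.42642 hr
Dose = 7.3 / 5.42642 * 100 = 134.53 %


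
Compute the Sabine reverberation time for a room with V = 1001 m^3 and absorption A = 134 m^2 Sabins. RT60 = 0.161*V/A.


RT60 = 0.161 * 1001 / 134 = 1.2027 s


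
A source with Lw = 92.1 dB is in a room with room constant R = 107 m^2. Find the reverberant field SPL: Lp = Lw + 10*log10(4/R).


4/R = 4/107 = 0.0373832
Lp = 92.1 + 10*log10(0.0373832) = 77.827 dB


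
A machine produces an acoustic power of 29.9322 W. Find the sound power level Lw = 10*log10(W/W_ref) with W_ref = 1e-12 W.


W / W_ref = 29.9322 / 1e-12 = 2.99322e+13
Lw = 10 * log10(2.99322e+13) = 134.76 dB


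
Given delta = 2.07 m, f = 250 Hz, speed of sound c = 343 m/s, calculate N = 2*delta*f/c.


N = 2*delta*f/c = 2*delta/lambda, where lambda = c/f
lambda = 343 / 250 = 1.372 m
N = 2 * 2.07 / 1.372 = 3.0175


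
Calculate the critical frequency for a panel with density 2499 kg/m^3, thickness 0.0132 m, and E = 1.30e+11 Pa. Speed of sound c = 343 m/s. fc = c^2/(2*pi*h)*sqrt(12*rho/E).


12*rho/E = 12*2499/1.30e+11 = 2.30677e-07
sqrt(12*rho/E) = sqrt(2.30677e-07) = 0.000480288
c^2/(2*pi*h) = 343^2/(2*pi*0.0132) = 1.41852e+06
fc = 1.41852e+06 * 0.000480288 = 681.3 Hz


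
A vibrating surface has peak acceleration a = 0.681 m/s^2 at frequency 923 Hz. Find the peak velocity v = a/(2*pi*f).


omega = 2*pi*f = 2*pi*923 = 5799.38 rad/s
v = a / omega = 0.681 / 5799.38 = 0.00011743 m/s


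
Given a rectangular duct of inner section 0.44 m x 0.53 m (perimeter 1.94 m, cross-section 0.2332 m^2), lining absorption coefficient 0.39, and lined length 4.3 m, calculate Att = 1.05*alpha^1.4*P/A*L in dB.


alpha^1.4 = 0.39^1.4 = 0.267603
Attenuation rate = 1.05 * alpha^1.4 * P / A
= 1.05 * 0.267603 * 1.94 / 0.2332 = 2.33751 dB/m
Total Att = 2.33751 * 4.3 = 10.051 dB


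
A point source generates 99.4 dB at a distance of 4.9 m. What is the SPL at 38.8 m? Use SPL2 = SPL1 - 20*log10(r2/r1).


r2/r1 = 38.8/4.9 = 7.91837
Correction = 20*log10(7.91837) = 17.9727 dB
SPL2 = 99.4 - 17.9727 = 81.427 dB


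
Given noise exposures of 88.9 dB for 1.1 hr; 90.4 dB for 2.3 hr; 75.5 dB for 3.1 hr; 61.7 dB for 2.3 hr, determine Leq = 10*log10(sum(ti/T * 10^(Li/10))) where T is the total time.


T_total = 1.1 + 2.3 + 3.1 + 2.3 = 8.8 hr
(1.1/8.8) * 10^(88.9/10) = 9.70309e+07
(2.3/8.8) * 10^(90.4/10) = 2.8658e+08
(3.1/8.8) * 10^(75.5/10) = 1.24991e+07
(2.3/8.8) * 10^(61.7/10) = 386585
Sum = 9.70309e+07 + 2.8658e+08 + 1.24991e+07 + 386585 = 3.96497e+08
Leq = 10*log10(3.96497e+08) = 85.982 dB


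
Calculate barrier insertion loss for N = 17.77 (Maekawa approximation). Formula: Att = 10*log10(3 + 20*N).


3 + 20*N = 3 + 20*17.77 = 358.4
Att = 10*log10(358.4) = 25.544 dB


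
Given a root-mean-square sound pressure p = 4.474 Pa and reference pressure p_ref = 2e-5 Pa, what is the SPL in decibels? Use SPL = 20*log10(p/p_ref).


p / p_ref = 4.474 / 2e-5 = 223700
SPL = 20 * log10(223700) = 106.99 dB


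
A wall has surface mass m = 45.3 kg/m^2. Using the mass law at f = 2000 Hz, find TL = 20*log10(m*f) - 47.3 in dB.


m * f = 45.3 * 2000 = 90600
20*log10(90600) = 99.1426 dB
TL = 99.1426 - 47.3 = 51.843 dB


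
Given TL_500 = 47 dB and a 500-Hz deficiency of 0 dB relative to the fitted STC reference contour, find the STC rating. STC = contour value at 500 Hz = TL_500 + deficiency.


By ASTM E413, STC = value of the fitted reference contour at 500 Hz.
Contour value at 500 Hz = TL_500 + deficiency = 47 + 0 = 47
STC = 47


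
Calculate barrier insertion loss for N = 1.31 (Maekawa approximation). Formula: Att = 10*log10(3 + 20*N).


3 + 20*N = 3 + 20*1.31 = 29.2
Att = 10*log10(29.2) = 14.654 dB


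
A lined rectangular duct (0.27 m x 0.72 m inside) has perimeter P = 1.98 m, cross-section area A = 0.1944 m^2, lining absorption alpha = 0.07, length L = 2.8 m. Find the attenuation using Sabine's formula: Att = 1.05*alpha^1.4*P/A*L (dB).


alpha^1.4 = 0.07^1.4 = 0.0241622
Attenuation rate = 1.05 * alpha^1.4 * P / A
= 1.05 * 0.0241622 * 1.98 / 0.1944 = 0.258401 dB/m
Total Att = 0.258401 * 2.8 = 0.72352 dB


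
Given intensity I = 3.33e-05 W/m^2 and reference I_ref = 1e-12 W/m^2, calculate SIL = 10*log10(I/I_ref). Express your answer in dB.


I / I_ref = 3.33e-05 / 1e-12 = 3.33e+07
SIL = 10 * log10(3.33e+07) = 75.224 dB


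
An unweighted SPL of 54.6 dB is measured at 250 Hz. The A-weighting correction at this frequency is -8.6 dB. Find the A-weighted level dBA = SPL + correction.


A-weighting table: 250 Hz -> -8.6 dB correction
SPL_A = SPL + correction = 54.6 + (-8.6) = 46 dBA


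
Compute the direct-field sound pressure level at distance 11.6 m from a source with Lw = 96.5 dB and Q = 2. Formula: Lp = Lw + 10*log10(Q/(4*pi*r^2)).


4*pi*r^2 = 4*pi*11.6^2 = 1690.93 m^2
Q / (4*pi*r^2) = 2 / 1690.93 = 0.00118278
Lp = 96.5 + 10*log10(0.00118278) = 67.229 dB


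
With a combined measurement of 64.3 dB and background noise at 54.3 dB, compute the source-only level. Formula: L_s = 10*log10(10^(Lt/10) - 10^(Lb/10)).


10^(64.3/10) = 2.69153e+06
10^(54.3/10) = 269153
Difference = 2.69153e+06 - 269153 = 2.42238e+06
L_source = 10*log10(2.42238e+06) = 63.842 dB


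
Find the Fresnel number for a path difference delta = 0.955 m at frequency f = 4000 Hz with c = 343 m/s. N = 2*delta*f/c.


N = 2*delta*f/c = 2*delta/lambda, where lambda = c/f
lambda = 343 / 4000 = 0.08575 m
N = 2 * 0.955 / 0.08575 = 22.274


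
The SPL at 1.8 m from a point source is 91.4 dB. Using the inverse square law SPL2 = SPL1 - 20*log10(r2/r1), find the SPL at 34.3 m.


r2/r1 = 34.3/1.8 = 19.0556
Correction = 20*log10(19.0556) = 25.6005 dB
SPL2 = 91.4 - 25.6005 = 65.8 dB


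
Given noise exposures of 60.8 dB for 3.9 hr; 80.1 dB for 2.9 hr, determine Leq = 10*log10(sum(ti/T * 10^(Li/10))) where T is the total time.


T_total = 3.9 + 2.9 = 6.8 hr
(3.9/6.8) * 10^(60.8/10) = 689534
(2.9/6.8) * 10^(80.1/10) = 4.36404e+07
Sum = 689534 + 4.36404e+07 = 4.43299e+07
Leq = 10*log10(4.43299e+07) = 76.467 dB


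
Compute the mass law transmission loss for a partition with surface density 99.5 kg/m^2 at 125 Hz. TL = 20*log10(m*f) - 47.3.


m * f = 99.5 * 125 = 12437.5
20*log10(12437.5) = 81.8947 dB
TL = 81.8947 - 47.3 = 34.595 dB


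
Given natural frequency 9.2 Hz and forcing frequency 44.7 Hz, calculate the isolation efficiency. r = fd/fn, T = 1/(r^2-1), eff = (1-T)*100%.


r = 44.7 / 9.2 = 4.8587
r^2 - 1 = 4.8587^2 - 1 = 22.607
T = 1/22.607 = 0.0442341
Efficiency = (1 - 0.0442341)*100 = 95.577 %


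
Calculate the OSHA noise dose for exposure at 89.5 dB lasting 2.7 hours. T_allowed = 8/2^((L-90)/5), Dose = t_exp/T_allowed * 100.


T_allowed = 8 / 2^((89.5 - 90)/5) = 8.57419 hr
Dose = 2.7 / 8.57419 * 100 = 31.49 %


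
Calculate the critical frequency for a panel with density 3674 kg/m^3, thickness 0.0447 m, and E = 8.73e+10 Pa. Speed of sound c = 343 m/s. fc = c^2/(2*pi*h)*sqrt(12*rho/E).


12*rho/E = 12*3674/8.73e+10 = 5.05017e-07
sqrt(12*rho/E) = sqrt(5.05017e-07) = 0.000710645
c^2/(2*pi*h) = 343^2/(2*pi*0.0447) = 418891
fc = 418891 * 0.000710645 = 297.68 Hz


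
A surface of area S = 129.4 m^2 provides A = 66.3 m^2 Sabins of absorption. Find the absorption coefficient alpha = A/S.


Absorption coefficient = absorbed power / incident power
alpha = A / S = 66.3 / 129.4 = 0.51236


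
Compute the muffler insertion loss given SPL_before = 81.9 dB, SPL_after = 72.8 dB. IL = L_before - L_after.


Insertion loss = SPL without muffler - SPL with muffler
IL = 81.9 - 72.8 = 9.1 dB


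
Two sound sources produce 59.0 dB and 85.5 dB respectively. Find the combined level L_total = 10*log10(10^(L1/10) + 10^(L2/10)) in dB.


10^(59.0/10) = 794328
10^(85.5/10) = 3.54813e+08
Sum = 794328 + 3.54813e+08 = 3.55607e+08
L_total = 10*log10(3.55607e+08) = 85.51 dB


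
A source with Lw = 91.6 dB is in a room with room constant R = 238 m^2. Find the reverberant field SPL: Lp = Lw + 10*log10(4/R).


4/R = 4/238 = 0.0168067
Lp = 91.6 + 10*log10(0.0168067) = 73.855 dB


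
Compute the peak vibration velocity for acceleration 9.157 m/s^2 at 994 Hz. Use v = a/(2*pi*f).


omega = 2*pi*f = 2*pi*994 = 6245.49 rad/s
v = a / omega = 9.157 / 6245.49 = 0.0014662 m/s


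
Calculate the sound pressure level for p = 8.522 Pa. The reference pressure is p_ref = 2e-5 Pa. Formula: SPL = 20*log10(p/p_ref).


p / p_ref = 8.522 / 2e-5 = 426100
SPL = 20 * log10(426100) = 112.59 dB


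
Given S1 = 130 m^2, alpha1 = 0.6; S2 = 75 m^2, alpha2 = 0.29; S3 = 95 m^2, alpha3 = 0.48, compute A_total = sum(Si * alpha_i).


130 * 0.6 = 78
75 * 0.29 = 21.75
95 * 0.48 = 45.6
A_total = 78 + 21.75 + 45.6 = 145.35 m^2


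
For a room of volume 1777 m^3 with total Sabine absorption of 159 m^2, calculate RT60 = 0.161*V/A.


RT60 = 0.161 * 1777 / 159 = 1.7994 s


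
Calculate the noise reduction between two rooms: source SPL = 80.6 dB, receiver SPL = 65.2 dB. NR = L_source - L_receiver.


NR = L_source - L_receiver (difference between source and receiving room levels)
NR = 80.6 - 65.2 = 15.4 dB


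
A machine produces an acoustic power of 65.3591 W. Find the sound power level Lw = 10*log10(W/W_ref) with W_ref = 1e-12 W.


W / W_ref = 65.3591 / 1e-12 = 6.53591e+13
Lw = 10 * log10(6.53591e+13) = 138.15 dB


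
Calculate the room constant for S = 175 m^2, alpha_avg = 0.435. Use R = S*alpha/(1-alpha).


R = 175 * 0.435 / (1 - 0.435) = 134.73 m^2


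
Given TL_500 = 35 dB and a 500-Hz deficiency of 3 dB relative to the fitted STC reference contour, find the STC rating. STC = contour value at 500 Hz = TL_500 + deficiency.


By ASTM E413, STC = value of the fitted reference contour at 500 Hz.
Contour value at 500 Hz = TL_500 + deficiency = 35 + 3 = 38
STC = 38


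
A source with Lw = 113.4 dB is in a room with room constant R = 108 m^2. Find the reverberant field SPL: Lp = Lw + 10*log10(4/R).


4/R = 4/108 = 0.037037
Lp = 113.4 + 10*log10(0.037037) = 99.086 dB


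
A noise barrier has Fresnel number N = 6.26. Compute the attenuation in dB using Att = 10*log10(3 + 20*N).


3 + 20*N = 3 + 20*6.26 = 128.2
Att = 10*log10(128.2) = 21.079 dB


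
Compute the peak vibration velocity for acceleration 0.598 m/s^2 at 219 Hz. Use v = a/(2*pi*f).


omega = 2*pi*f = 2*pi*219 = 1376.02 rad/s
v = a / omega = 0.598 / 1376.02 = 0.00043459 m/s


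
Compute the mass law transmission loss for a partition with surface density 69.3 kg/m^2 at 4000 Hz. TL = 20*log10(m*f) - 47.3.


m * f = 69.3 * 4000 = 277200
20*log10(277200) = 108.856 dB
TL = 108.856 - 47.3 = 61.556 dB


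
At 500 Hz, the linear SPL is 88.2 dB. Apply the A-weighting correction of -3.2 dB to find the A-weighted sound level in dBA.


A-weighting table: 500 Hz -> -3.2 dB correction
SPL_A = SPL + correction = 88.2 + (-3.2) = 85 dBA


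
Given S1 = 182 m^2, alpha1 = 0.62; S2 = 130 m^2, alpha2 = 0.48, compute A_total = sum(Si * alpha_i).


182 * 0.62 = 112.84
130 * 0.48 = 62.4
A_total = 112.84 + 62.4 = 175.24 m^2


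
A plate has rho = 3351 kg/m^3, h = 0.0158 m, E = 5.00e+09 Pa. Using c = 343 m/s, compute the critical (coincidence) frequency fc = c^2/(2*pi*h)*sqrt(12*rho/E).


12*rho/E = 12*3351/5.00e+09 = 8.0424e-06
sqrt(12*rho/E) = sqrt(8.0424e-06) = 0.00283591
c^2/(2*pi*h) = 343^2/(2*pi*0.0158) = 1.18509e+06
fc = 1.18509e+06 * 0.00283591 = 3360.8 Hz


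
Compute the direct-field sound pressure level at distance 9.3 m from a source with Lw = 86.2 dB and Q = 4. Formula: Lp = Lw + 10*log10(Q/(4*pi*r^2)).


4*pi*r^2 = 4*pi*9.3^2 = 1086.87 m^2
Q / (4*pi*r^2) = 4 / 1086.87 = 0.00368029
Lp = 86.2 + 10*log10(0.00368029) = 61.859 dB


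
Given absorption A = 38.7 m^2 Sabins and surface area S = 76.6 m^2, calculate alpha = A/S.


Absorption coefficient = absorbed power / incident power
alpha = A / S = 38.7 / 76.6 = 0.50522


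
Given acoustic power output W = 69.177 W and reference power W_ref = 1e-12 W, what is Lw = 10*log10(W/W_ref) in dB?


W / W_ref = 69.177 / 1e-12 = 6.9177e+13
Lw = 10 * log10(6.9177e+13) = 138.4 dB


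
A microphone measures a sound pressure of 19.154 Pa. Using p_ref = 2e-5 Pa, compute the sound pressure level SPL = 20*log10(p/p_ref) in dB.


p / p_ref = 19.154 / 2e-5 = 957700
SPL = 20 * log10(957700) = 119.62 dB


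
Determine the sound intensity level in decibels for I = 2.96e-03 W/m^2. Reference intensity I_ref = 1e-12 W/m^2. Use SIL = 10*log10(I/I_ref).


I / I_ref = 2.96e-03 / 1e-12 = 2.96e+09
SIL = 10 * log10(2.96e+09) = 94.713 dB


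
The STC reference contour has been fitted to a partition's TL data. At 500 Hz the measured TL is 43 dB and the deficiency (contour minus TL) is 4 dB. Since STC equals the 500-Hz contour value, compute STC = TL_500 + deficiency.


By ASTM E413, STC = value of the fitted reference contour at 500 Hz.
Contour value at 500 Hz = TL_500 + deficiency = 43 + 4 = 47
STC = 47


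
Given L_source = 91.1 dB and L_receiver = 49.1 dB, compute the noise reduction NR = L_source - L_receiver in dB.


NR = L_source - L_receiver (difference between source and receiving room levels)
NR = 91.1 - 49.1 = 42 dB


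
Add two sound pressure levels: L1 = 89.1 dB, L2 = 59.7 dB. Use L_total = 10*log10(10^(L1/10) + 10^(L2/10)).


10^(89.1/10) = 8.12831e+08
10^(59.7/10) = 933254
Sum = 8.12831e+08 + 933254 = 8.13764e+08
L_total = 10*log10(8.13764e+08) = 89.105 dB


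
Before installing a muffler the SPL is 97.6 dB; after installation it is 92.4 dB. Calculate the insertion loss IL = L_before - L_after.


Insertion loss = SPL without muffler - SPL with muffler
IL = 97.6 - 92.4 = 5.2 dB


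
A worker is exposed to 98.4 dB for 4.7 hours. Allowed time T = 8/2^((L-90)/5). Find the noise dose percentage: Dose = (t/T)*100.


T_allowed = 8 / 2^((98.4 - 90)/5) = 2.49666 hr
Dose = 4.7 / 2.49666 * 100 = 188.25 %


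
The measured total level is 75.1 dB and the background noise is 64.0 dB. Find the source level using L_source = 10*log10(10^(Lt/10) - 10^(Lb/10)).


10^(75.1/10) = 3.23594e+07
10^(64.0/10) = 2.51189e+06
Difference = 3.23594e+07 - 2.51189e+06 = 2.98475e+07
L_source = 10*log10(2.98475e+07) = 74.749 dB


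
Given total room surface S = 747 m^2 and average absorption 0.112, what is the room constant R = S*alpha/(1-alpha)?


R = 747 * 0.112 / (1 - 0.112) = 94.216 m^2


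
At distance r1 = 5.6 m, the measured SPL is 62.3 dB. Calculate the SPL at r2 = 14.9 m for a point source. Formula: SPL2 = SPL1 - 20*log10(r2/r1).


r2/r1 = 14.9/5.6 = 2.66071
Correction = 20*log10(2.66071) = 8.49995 dB
SPL2 = 62.3 - 8.49995 = 53.8 dB


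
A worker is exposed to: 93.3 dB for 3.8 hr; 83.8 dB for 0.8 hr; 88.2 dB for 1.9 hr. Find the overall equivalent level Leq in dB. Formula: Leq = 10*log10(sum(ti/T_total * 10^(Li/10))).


T_total = 3.8 + 0.8 + 1.9 = 6.5 hr
(3.8/6.5) * 10^(93.3/10) = 1.24989e+09
(0.8/6.5) * 10^(83.8/10) = 2.95241e+07
(1.9/6.5) * 10^(88.2/10) = 1.93126e+08
Sum = 1.24989e+09 + 2.95241e+07 + 1.93126e+08 = 1.47254e+09
Leq = 10*log10(1.47254e+09) = 91.681 dB


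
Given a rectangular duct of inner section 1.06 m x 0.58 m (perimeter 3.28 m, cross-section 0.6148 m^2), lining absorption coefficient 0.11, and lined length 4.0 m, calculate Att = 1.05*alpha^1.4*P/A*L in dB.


alpha^1.4 = 0.11^1.4 = 0.0454935
Attenuation rate = 1.05 * alpha^1.4 * P / A
= 1.05 * 0.0454935 * 3.28 / 0.6148 = 0.254846 dB/m
Total Att = 0.254846 * 4.0 = 1.0194 dB


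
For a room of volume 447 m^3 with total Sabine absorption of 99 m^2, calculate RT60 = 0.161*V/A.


RT60 = 0.161 * 447 / 99 = 0.72694 s


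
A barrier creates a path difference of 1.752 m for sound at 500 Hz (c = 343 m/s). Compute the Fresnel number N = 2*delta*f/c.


N = 2*delta*f/c = 2*delta/lambda, where lambda = c/f
lambda = 343 / 500 = 0.686 m
N = 2 * 1.752 / 0.686 = 5.1079


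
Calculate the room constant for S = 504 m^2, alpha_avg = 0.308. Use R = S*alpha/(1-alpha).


R = 504 * 0.308 / (1 - 0.308) = 224.32 m^2


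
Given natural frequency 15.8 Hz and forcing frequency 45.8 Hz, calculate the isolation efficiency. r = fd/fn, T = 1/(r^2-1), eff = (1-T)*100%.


r = 45.8 / 15.8 = 2.89873
r^2 - 1 = 2.89873^2 - 1 = 7.40264
T = 1/7.40264 = 0.135087
Efficiency = (1 - 0.135087)*100 = 86.491 %


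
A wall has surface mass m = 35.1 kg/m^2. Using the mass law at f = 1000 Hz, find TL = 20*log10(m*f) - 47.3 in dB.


m * f = 35.1 * 1000 = 35100
20*log10(35100) = 90.9061 dB
TL = 90.9061 - 47.3 = 43.606 dB


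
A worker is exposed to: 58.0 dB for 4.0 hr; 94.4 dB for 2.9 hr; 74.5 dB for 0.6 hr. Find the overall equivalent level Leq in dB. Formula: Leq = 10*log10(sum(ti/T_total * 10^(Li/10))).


T_total = 4.0 + 2.9 + 0.6 = 7.5 hr
(4.0/7.5) * 10^(58.0/10) = 336511
(2.9/7.5) * 10^(94.4/10) = 1.06497e+09
(0.6/7.5) * 10^(74.5/10) = 2.25471e+06
Sum = 336511 + 1.06497e+09 + 2.25471e+06 = 1.06756e+09
Leq = 10*log10(1.06756e+09) = 90.284 dB


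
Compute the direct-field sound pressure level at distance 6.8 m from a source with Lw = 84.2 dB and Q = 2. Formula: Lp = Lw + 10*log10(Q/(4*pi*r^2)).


4*pi*r^2 = 4*pi*6.8^2 = 581.069 m^2
Q / (4*pi*r^2) = 2 / 581.069 = 0.00344193
Lp = 84.2 + 10*log10(0.00344193) = 59.568 dB


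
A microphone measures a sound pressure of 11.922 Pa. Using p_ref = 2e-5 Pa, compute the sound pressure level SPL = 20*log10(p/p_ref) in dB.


p / p_ref = 11.922 / 2e-5 = 596100
SPL = 20 * log10(596100) = 115.51 dB


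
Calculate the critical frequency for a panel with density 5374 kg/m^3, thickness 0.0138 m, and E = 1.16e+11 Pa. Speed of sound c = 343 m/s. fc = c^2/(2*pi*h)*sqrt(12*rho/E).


12*rho/E = 12*5374/1.16e+11 = 5.55931e-07
sqrt(12*rho/E) = sqrt(5.55931e-07) = 0.000745608
c^2/(2*pi*h) = 343^2/(2*pi*0.0138) = 1.35684e+06
fc = 1.35684e+06 * 0.000745608 = 1011.7 Hz


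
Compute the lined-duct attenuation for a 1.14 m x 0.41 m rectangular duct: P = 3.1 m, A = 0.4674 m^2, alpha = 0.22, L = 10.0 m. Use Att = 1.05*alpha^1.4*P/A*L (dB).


alpha^1.4 = 0.22^1.4 = 0.120058
Attenuation rate = 1.05 * alpha^1.4 * P / A
= 1.05 * 0.120058 * 3.1 / 0.4674 = 0.836091 dB/m
Total Att = 0.836091 * 10.0 = 8.3609 dB


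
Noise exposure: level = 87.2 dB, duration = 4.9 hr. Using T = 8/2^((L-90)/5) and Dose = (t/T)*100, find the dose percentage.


T_allowed = 8 / 2^((87.2 - 90)/5) = 11.7942 hr
Dose = 4.9 / 11.7942 * 100 = 41.546 %


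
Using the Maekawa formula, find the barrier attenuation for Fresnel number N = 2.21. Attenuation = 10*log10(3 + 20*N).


3 + 20*N = 3 + 20*2.21 = 47.2
Att = 10*log10(47.2) = 16.739 dB


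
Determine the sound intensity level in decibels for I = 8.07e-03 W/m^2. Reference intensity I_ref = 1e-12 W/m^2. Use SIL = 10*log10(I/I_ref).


I / I_ref = 8.07e-03 / 1e-12 = 8.07e+09
SIL = 10 * log10(8.07e+09) = 99.069 dB


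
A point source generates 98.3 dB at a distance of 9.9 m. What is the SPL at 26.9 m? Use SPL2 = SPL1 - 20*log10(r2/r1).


r2/r1 = 26.9/9.9 = 2.71717
Correction = 20*log10(2.71717) = 8.68234 dB
SPL2 = 98.3 - 8.68234 = 89.618 dB


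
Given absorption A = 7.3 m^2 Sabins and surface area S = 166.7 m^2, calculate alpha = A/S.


Absorption coefficient = absorbed power / incident power
alpha = A / S = 7.3 / 166.7 = 0.043791


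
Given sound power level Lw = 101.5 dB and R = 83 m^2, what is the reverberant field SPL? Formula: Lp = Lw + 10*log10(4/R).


4/R = 4/83 = 0.0481928
Lp = 101.5 + 10*log10(0.0481928) = 88.33 dB


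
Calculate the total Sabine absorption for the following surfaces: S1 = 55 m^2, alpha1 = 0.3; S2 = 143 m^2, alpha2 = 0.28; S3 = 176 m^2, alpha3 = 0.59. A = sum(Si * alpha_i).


55 * 0.3 = 16.5
143 * 0.28 = 40.04
176 * 0.59 = 103.84
A_total = 16.5 + 40.04 + 103.84 = 160.38 m^2


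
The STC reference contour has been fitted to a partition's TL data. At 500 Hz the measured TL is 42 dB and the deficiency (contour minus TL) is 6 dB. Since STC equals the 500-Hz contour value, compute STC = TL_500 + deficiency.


By ASTM E413, STC = value of the fitted reference contour at 500 Hz.
Contour value at 500 Hz = TL_500 + deficiency = 42 + 6 = 48
STC = 48


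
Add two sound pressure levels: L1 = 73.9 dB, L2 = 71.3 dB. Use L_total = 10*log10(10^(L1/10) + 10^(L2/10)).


10^(73.9/10) = 2.45471e+07
10^(71.3/10) = 1.34896e+07
Sum = 2.45471e+07 + 1.34896e+07 = 3.80367e+07
L_total = 10*log10(3.80367e+07) = 75.802 dB


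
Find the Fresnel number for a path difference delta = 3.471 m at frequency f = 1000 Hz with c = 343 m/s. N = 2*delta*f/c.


N = 2*delta*f/c = 2*delta/lambda, where lambda = c/f
lambda = 343 / 1000 = 0.343 m
N = 2 * 3.471 / 0.343 = 20.239


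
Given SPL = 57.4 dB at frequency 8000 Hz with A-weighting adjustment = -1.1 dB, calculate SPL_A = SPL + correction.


A-weighting table: 8000 Hz -> -1.1 dB correction
SPL_A = SPL + correction = 57.4 + (-1.1) = 56.3 dBA


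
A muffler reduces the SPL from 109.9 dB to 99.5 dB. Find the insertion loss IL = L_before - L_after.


Insertion loss = SPL without muffler - SPL with muffler
IL = 109.9 - 99.5 = 10.4 dB


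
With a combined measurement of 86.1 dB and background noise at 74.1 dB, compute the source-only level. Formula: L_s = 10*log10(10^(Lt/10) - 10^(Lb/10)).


10^(86.1/10) = 4.0738e+08
10^(74.1/10) = 2.5704e+07
Difference = 4.0738e+08 - 2.5704e+07 = 3.81676e+08
L_source = 10*log10(3.81676e+08) = 85.817 dB


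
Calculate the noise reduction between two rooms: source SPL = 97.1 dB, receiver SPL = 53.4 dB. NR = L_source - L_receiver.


NR = L_source - L_receiver (difference between source and receiving room levels)
NR = 97.1 - 53.4 = 43.7 dB


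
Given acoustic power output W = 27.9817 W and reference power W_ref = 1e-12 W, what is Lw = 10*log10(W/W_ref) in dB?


W / W_ref = 27.9817 / 1e-12 = 2.79817e+13
Lw = 10 * log10(2.79817e+13) = 134.47 dB


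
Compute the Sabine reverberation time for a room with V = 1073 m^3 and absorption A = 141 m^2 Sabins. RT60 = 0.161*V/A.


RT60 = 0.161 * 1073 / 141 = 1.2252 s


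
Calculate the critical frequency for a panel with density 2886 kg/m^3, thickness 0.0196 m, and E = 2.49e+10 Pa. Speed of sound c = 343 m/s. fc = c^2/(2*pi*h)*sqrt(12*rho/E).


12*rho/E = 12*2886/2.49e+10 = 1.39084e-06
sqrt(12*rho/E) = sqrt(1.39084e-06) = 0.00117934
c^2/(2*pi*h) = 343^2/(2*pi*0.0196) = 955328
fc = 955328 * 0.00117934 = 1126.7 Hz


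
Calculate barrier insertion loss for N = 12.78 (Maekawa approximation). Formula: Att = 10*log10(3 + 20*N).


3 + 20*N = 3 + 20*12.78 = 258.6
Att = 10*log10(258.6) = 24.126 dB


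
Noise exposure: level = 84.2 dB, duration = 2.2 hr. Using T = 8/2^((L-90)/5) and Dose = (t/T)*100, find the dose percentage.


T_allowed = 8 / 2^((84.2 - 90)/5) = 17.8766 hr
Dose = 2.2 / 17.8766 * 100 = 12.307 %


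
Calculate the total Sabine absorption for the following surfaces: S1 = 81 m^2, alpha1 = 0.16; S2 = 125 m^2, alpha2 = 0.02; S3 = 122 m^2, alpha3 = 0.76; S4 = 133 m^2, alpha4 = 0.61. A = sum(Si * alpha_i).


81 * 0.16 = 12.96
125 * 0.02 = 2.5
122 * 0.76 = 92.72
133 * 0.61 = 81.13
A_total = 12.96 + 2.5 + 92.72 + 81.13 = 189.31 m^2


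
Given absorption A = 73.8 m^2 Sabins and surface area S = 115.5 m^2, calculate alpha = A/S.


Absorption coefficient = absorbed power / incident power
alpha = A / S = 73.8 / 115.5 = 0.63896


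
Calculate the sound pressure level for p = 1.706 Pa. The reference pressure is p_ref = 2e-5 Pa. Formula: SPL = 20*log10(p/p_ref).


p / p_ref = 1.706 / 2e-5 = 85300
SPL = 20 * log10(85300) = 98.619 dB


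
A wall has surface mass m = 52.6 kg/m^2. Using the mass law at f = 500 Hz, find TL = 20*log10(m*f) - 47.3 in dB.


m * f = 52.6 * 500 = 26300
20*log10(26300) = 88.3991 dB
TL = 88.3991 - 47.3 = 41.099 dB


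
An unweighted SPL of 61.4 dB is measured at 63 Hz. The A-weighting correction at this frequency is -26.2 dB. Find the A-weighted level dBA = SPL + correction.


A-weighting table: 63 Hz -> -26.2 dB correction
SPL_A = SPL + correction = 61.4 + (-26.2) = 35.2 dBA


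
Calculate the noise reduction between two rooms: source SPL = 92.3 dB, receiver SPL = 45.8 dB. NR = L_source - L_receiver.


NR = L_source - L_receiver (difference between source and receiving room levels)
NR = 92.3 - 45.8 = 46.5 dB


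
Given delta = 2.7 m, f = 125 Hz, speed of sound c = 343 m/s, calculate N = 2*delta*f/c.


N = 2*delta*f/c = 2*delta/lambda, where lambda = c/f
lambda = 343 / 125 = 2.744 m
N = 2 * 2.7 / 2.744 = 1.9679


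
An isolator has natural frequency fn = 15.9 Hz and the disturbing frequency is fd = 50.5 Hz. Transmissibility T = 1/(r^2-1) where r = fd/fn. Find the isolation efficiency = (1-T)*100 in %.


r = 50.5 / 15.9 = 3.1761
r^2 - 1 = 3.1761^2 - 1 = 9.08761
T = 1/9.08761 = 0.11004
Efficiency = (1 - 0.11004)*100 = 88.996 %


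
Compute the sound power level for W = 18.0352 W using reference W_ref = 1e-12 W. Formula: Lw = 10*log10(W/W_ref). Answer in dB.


W / W_ref = 18.0352 / 1e-12 = 1.80352e+13
Lw = 10 * log10(1.80352e+13) = 132.56 dB


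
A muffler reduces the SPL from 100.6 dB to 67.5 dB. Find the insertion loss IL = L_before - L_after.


Insertion loss = SPL without muffler - SPL with muffler
IL = 100.6 - 67.5 = 33.1 dB


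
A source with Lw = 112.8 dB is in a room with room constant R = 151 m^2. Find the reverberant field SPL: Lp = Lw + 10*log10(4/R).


4/R = 4/151 = 0.0264901
Lp = 112.8 + 10*log10(0.0264901) = 97.031 dB


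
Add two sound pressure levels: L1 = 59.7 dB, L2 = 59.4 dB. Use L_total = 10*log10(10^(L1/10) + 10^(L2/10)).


10^(59.7/10) = 933254
10^(59.4/10) = 870964
Sum = 933254 + 870964 = 1.80422e+06
L_total = 10*log10(1.80422e+06) = 62.563 dB


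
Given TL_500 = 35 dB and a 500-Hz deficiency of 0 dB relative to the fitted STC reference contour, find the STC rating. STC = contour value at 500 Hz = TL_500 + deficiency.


By ASTM E413, STC = value of the fitted reference contour at 500 Hz.
Contour value at 500 Hz = TL_500 + deficiency = 35 + 0 = 35
STC = 35


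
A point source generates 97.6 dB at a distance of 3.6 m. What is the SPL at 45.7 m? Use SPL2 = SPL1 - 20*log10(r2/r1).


r2/r1 = 45.7/3.6 = 12.6944
Correction = 20*log10(12.6944) = 22.0722 dB
SPL2 = 97.6 - 22.0722 = 75.528 dB


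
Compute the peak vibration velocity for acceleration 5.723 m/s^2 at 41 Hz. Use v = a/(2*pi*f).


omega = 2*pi*f = 2*pi*41 = 257.611 rad/s
v = a / omega = 5.723 / 257.611 = 0.022216 m/s


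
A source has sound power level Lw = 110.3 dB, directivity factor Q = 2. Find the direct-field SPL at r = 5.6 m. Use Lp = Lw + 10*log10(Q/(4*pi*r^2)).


4*pi*r^2 = 4*pi*5.6^2 = 394.081 m^2
Q / (4*pi*r^2) = 2 / 394.081 = 0.0050751
Lp = 110.3 + 10*log10(0.0050751) = 87.354 dB


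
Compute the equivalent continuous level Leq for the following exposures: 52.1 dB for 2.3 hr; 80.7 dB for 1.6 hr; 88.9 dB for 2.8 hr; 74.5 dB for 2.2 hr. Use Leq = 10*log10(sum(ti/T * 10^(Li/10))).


T_total = 2.3 + 1.6 + 2.8 + 2.2 = 8.9 hr
(2.3/8.9) * 10^(52.1/10) = 41911.9
(1.6/8.9) * 10^(80.7/10) = 2.11218e+07
(2.8/8.9) * 10^(88.9/10) = 2.44213e+08
(2.2/8.9) * 10^(74.5/10) = 6.96679e+06
Sum = 41911.9 + 2.11218e+07 + 2.44213e+08 + 6.96679e+06 = 2.72344e+08
Leq = 10*log10(2.72344e+08) = 84.351 dB


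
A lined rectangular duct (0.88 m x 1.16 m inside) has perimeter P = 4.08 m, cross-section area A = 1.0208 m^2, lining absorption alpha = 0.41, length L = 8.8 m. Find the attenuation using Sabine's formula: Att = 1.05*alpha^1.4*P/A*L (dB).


alpha^1.4 = 0.41^1.4 = 0.28701
Attenuation rate = 1.05 * alpha^1.4 * P / A
= 1.05 * 0.28701 * 4.08 / 1.0208 = 1.2045 dB/m
Total Att = 1.2045 * 8.8 = 10.6 dB


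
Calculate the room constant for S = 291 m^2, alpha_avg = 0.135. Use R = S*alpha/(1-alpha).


R = 291 * 0.135 / (1 - 0.135) = 45.416 m^2


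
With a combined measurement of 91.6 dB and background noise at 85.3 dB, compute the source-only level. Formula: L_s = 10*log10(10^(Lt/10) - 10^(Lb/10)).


10^(91.6/10) = 1.44544e+09
10^(85.3/10) = 3.38844e+08
Difference = 1.44544e+09 - 3.38844e+08 = 1.1066e+09
L_source = 10*log10(1.1066e+09) = 90.44 dB


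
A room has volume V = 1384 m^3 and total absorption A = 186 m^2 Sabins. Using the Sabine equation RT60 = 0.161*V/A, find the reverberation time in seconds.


RT60 = 0.161 * 1384 / 186 = 1.198 s


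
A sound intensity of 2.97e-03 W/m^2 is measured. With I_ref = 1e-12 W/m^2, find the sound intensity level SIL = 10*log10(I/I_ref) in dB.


I / I_ref = 2.97e-03 / 1e-12 = 2.97e+09
SIL = 10 * log10(2.97e+09) = 94.728 dB


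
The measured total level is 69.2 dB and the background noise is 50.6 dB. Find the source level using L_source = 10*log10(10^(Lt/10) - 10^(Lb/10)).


10^(69.2/10) = 8.31764e+06
10^(50.6/10) = 114815
Difference = 8.31764e+06 - 114815 = 8.20282e+06
L_source = 10*log10(8.20282e+06) = 69.14 dB


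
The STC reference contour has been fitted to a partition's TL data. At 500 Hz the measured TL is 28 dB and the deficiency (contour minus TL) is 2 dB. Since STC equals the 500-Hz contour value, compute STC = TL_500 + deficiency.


By ASTM E413, STC = value of the fitted reference contour at 500 Hz.
Contour value at 500 Hz = TL_500 + deficiency = 28 + 2 = 30
STC = 30


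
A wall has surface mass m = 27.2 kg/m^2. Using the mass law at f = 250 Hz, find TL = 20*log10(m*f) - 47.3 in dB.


m * f = 27.2 * 250 = 6800
20*log10(6800) = 76.6502 dB
TL = 76.6502 - 47.3 = 29.35 dB


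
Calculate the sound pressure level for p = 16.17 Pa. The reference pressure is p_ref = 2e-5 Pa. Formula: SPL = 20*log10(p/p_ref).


p / p_ref = 16.17 / 2e-5 = 808500
SPL = 20 * log10(808500) = 118.15 dB


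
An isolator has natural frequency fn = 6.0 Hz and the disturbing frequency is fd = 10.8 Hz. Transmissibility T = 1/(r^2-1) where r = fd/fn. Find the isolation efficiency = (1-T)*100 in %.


r = 10.8 / 6.0 = 1.8
r^2 - 1 = 1.8^2 - 1 = 2.24
T = 1/2.24 = 0.446429
Efficiency = (1 - 0.446429)*100 = 55.357 %


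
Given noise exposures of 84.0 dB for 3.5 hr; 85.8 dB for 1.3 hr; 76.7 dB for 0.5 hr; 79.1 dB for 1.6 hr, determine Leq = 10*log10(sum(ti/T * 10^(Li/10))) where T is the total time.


T_total = 3.5 + 1.3 + 0.5 + 1.6 = 6.9 hr
(3.5/6.9) * 10^(84.0/10) = 1.27415e+08
(1.3/6.9) * 10^(85.8/10) = 7.16299e+07
(0.5/6.9) * 10^(76.7/10) = 3.38939e+06
(1.6/6.9) * 10^(79.1/10) = 1.88482e+07
Sum = 1.27415e+08 + 7.16299e+07 + 3.38939e+06 + 1.88482e+07 = 2.21282e+08
Leq = 10*log10(2.21282e+08) = 83.449 dB


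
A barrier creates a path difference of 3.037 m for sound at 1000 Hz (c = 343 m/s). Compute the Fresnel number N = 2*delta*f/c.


N = 2*delta*f/c = 2*delta/lambda, where lambda = c/f
lambda = 343 / 1000 = 0.343 m
N = 2 * 3.037 / 0.343 = 17.708


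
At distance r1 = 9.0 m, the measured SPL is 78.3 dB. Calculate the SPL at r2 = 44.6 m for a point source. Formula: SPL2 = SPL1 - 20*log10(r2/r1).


r2/r1 = 44.6/9.0 = 4.95556
Correction = 20*log10(4.95556) = 13.9019 dB
SPL2 = 78.3 - 13.9019 = 64.398 dB


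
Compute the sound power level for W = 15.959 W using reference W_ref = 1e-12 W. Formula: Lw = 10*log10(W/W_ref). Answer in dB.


W / W_ref = 15.959 / 1e-12 = 1.5959e+13
Lw = 10 * log10(1.5959e+13) = 132.03 dB


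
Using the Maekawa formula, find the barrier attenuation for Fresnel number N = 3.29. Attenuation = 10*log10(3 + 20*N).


3 + 20*N = 3 + 20*3.29 = 68.8
Att = 10*log10(68.8) = 18.376 dB


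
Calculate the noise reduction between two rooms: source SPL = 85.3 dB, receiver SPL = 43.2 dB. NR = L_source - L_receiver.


NR = L_source - L_receiver (difference between source and receiving room levels)
NR = 85.3 - 43.2 = 42.1 dB


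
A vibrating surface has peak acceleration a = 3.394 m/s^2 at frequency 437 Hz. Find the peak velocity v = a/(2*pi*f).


omega = 2*pi*f = 2*pi*437 = 2745.75 rad/s
v = a / omega = 3.394 / 2745.75 = 0.0012361 m/s


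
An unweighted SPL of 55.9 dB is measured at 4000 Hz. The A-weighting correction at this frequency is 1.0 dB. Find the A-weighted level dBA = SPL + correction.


A-weighting table: 4000 Hz -> 1.0 dB correction
SPL_A = SPL + correction = 55.9 + (1.0) = 56.9 dBA


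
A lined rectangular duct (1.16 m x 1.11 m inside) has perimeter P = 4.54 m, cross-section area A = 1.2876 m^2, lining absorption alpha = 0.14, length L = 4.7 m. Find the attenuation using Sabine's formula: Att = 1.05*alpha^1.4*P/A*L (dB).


alpha^1.4 = 0.14^1.4 = 0.0637645
Attenuation rate = 1.05 * alpha^1.4 * P / A
= 1.05 * 0.0637645 * 4.54 / 1.2876 = 0.236071 dB/m
Total Att = 0.236071 * 4.7 = 1.1095 dB
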